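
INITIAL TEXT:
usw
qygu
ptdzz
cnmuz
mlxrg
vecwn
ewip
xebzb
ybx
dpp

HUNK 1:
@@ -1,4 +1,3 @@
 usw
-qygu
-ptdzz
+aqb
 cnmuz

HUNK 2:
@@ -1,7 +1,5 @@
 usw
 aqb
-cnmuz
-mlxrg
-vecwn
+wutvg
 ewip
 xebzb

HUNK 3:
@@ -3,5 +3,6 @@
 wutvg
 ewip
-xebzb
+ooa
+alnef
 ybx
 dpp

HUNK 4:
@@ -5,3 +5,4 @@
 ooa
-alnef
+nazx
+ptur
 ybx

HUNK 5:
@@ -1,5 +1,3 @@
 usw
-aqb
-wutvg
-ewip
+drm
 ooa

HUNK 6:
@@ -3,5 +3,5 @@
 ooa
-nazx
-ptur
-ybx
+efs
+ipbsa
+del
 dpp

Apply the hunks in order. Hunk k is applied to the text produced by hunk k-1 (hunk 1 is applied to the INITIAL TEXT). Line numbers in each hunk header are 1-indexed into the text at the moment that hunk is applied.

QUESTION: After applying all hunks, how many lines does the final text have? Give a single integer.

Hunk 1: at line 1 remove [qygu,ptdzz] add [aqb] -> 9 lines: usw aqb cnmuz mlxrg vecwn ewip xebzb ybx dpp
Hunk 2: at line 1 remove [cnmuz,mlxrg,vecwn] add [wutvg] -> 7 lines: usw aqb wutvg ewip xebzb ybx dpp
Hunk 3: at line 3 remove [xebzb] add [ooa,alnef] -> 8 lines: usw aqb wutvg ewip ooa alnef ybx dpp
Hunk 4: at line 5 remove [alnef] add [nazx,ptur] -> 9 lines: usw aqb wutvg ewip ooa nazx ptur ybx dpp
Hunk 5: at line 1 remove [aqb,wutvg,ewip] add [drm] -> 7 lines: usw drm ooa nazx ptur ybx dpp
Hunk 6: at line 3 remove [nazx,ptur,ybx] add [efs,ipbsa,del] -> 7 lines: usw drm ooa efs ipbsa del dpp
Final line count: 7

Answer: 7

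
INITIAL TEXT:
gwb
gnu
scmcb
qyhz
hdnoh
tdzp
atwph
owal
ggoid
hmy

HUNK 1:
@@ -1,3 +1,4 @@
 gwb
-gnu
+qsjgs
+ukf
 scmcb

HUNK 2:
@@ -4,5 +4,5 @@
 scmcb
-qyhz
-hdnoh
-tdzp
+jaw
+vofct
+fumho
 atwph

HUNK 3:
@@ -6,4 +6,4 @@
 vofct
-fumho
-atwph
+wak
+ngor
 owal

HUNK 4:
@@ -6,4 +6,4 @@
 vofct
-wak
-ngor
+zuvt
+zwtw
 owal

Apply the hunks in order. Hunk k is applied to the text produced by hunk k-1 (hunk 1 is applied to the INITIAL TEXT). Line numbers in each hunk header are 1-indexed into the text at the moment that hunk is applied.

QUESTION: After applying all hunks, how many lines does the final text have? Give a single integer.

Answer: 11

Derivation:
Hunk 1: at line 1 remove [gnu] add [qsjgs,ukf] -> 11 lines: gwb qsjgs ukf scmcb qyhz hdnoh tdzp atwph owal ggoid hmy
Hunk 2: at line 4 remove [qyhz,hdnoh,tdzp] add [jaw,vofct,fumho] -> 11 lines: gwb qsjgs ukf scmcb jaw vofct fumho atwph owal ggoid hmy
Hunk 3: at line 6 remove [fumho,atwph] add [wak,ngor] -> 11 lines: gwb qsjgs ukf scmcb jaw vofct wak ngor owal ggoid hmy
Hunk 4: at line 6 remove [wak,ngor] add [zuvt,zwtw] -> 11 lines: gwb qsjgs ukf scmcb jaw vofct zuvt zwtw owal ggoid hmy
Final line count: 11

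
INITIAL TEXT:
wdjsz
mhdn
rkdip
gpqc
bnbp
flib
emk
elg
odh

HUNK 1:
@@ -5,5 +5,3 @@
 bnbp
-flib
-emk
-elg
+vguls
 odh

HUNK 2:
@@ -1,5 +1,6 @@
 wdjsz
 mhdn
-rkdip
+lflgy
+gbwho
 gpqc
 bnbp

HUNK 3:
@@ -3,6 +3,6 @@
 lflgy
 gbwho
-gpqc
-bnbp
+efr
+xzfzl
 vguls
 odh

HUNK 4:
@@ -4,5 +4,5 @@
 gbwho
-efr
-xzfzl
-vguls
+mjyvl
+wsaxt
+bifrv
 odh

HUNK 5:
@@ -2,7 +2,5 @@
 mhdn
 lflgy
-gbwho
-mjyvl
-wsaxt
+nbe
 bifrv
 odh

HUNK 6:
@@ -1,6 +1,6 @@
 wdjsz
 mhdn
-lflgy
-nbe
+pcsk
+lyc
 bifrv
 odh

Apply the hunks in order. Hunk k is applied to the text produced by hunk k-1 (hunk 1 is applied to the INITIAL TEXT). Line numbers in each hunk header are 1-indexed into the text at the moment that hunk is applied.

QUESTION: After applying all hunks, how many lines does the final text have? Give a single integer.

Answer: 6

Derivation:
Hunk 1: at line 5 remove [flib,emk,elg] add [vguls] -> 7 lines: wdjsz mhdn rkdip gpqc bnbp vguls odh
Hunk 2: at line 1 remove [rkdip] add [lflgy,gbwho] -> 8 lines: wdjsz mhdn lflgy gbwho gpqc bnbp vguls odh
Hunk 3: at line 3 remove [gpqc,bnbp] add [efr,xzfzl] -> 8 lines: wdjsz mhdn lflgy gbwho efr xzfzl vguls odh
Hunk 4: at line 4 remove [efr,xzfzl,vguls] add [mjyvl,wsaxt,bifrv] -> 8 lines: wdjsz mhdn lflgy gbwho mjyvl wsaxt bifrv odh
Hunk 5: at line 2 remove [gbwho,mjyvl,wsaxt] add [nbe] -> 6 lines: wdjsz mhdn lflgy nbe bifrv odh
Hunk 6: at line 1 remove [lflgy,nbe] add [pcsk,lyc] -> 6 lines: wdjsz mhdn pcsk lyc bifrv odh
Final line count: 6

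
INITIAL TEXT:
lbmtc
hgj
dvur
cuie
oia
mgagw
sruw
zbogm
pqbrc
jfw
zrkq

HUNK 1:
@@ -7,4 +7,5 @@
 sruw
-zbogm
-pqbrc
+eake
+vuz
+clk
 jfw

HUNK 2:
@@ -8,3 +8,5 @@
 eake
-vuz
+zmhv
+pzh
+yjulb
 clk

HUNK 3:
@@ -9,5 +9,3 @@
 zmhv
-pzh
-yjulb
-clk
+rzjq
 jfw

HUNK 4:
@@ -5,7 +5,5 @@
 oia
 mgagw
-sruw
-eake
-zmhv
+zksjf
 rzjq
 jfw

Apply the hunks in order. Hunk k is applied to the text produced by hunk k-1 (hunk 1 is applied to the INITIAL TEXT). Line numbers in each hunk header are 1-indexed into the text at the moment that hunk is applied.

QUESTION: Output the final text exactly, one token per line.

Hunk 1: at line 7 remove [zbogm,pqbrc] add [eake,vuz,clk] -> 12 lines: lbmtc hgj dvur cuie oia mgagw sruw eake vuz clk jfw zrkq
Hunk 2: at line 8 remove [vuz] add [zmhv,pzh,yjulb] -> 14 lines: lbmtc hgj dvur cuie oia mgagw sruw eake zmhv pzh yjulb clk jfw zrkq
Hunk 3: at line 9 remove [pzh,yjulb,clk] add [rzjq] -> 12 lines: lbmtc hgj dvur cuie oia mgagw sruw eake zmhv rzjq jfw zrkq
Hunk 4: at line 5 remove [sruw,eake,zmhv] add [zksjf] -> 10 lines: lbmtc hgj dvur cuie oia mgagw zksjf rzjq jfw zrkq

Answer: lbmtc
hgj
dvur
cuie
oia
mgagw
zksjf
rzjq
jfw
zrkq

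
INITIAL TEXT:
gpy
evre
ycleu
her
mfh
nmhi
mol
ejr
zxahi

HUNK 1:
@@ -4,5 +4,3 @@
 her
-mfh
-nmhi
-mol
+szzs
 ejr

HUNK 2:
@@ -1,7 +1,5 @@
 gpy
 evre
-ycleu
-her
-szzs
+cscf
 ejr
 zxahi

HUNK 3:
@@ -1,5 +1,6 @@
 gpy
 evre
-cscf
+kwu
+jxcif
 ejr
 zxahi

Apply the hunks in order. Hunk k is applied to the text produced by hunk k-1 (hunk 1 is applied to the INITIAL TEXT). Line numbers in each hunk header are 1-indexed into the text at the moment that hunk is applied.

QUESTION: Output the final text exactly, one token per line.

Hunk 1: at line 4 remove [mfh,nmhi,mol] add [szzs] -> 7 lines: gpy evre ycleu her szzs ejr zxahi
Hunk 2: at line 1 remove [ycleu,her,szzs] add [cscf] -> 5 lines: gpy evre cscf ejr zxahi
Hunk 3: at line 1 remove [cscf] add [kwu,jxcif] -> 6 lines: gpy evre kwu jxcif ejr zxahi

Answer: gpy
evre
kwu
jxcif
ejr
zxahi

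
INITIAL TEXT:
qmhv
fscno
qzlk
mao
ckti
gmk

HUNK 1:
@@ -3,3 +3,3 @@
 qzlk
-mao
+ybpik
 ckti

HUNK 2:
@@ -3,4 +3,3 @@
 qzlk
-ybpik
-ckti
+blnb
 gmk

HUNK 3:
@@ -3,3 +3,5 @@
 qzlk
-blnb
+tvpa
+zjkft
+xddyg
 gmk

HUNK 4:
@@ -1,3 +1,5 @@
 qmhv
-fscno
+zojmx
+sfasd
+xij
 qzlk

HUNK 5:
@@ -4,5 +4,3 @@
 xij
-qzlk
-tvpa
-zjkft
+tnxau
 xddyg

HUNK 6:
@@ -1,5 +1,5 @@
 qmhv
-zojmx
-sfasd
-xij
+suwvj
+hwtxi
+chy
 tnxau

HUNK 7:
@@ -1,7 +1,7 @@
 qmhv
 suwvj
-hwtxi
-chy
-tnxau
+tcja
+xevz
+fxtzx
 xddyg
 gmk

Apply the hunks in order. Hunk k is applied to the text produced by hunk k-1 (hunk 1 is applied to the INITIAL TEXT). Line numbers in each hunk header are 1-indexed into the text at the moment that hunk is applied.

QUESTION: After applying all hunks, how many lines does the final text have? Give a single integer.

Answer: 7

Derivation:
Hunk 1: at line 3 remove [mao] add [ybpik] -> 6 lines: qmhv fscno qzlk ybpik ckti gmk
Hunk 2: at line 3 remove [ybpik,ckti] add [blnb] -> 5 lines: qmhv fscno qzlk blnb gmk
Hunk 3: at line 3 remove [blnb] add [tvpa,zjkft,xddyg] -> 7 lines: qmhv fscno qzlk tvpa zjkft xddyg gmk
Hunk 4: at line 1 remove [fscno] add [zojmx,sfasd,xij] -> 9 lines: qmhv zojmx sfasd xij qzlk tvpa zjkft xddyg gmk
Hunk 5: at line 4 remove [qzlk,tvpa,zjkft] add [tnxau] -> 7 lines: qmhv zojmx sfasd xij tnxau xddyg gmk
Hunk 6: at line 1 remove [zojmx,sfasd,xij] add [suwvj,hwtxi,chy] -> 7 lines: qmhv suwvj hwtxi chy tnxau xddyg gmk
Hunk 7: at line 1 remove [hwtxi,chy,tnxau] add [tcja,xevz,fxtzx] -> 7 lines: qmhv suwvj tcja xevz fxtzx xddyg gmk
Final line count: 7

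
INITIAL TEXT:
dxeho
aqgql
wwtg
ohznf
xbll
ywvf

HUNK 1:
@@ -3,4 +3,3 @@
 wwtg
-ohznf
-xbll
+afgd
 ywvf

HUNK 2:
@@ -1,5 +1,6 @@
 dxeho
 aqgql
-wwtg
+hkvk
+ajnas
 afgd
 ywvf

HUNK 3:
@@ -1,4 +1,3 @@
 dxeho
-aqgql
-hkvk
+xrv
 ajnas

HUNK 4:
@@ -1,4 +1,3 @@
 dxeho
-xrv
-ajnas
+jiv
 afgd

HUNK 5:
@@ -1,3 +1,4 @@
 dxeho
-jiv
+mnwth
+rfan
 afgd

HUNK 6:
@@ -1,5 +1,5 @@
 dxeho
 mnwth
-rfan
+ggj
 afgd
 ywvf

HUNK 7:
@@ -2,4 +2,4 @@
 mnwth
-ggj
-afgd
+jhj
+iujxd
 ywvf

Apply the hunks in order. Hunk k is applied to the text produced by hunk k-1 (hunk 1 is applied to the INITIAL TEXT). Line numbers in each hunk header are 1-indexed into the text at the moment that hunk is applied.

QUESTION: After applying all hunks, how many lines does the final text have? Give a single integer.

Hunk 1: at line 3 remove [ohznf,xbll] add [afgd] -> 5 lines: dxeho aqgql wwtg afgd ywvf
Hunk 2: at line 1 remove [wwtg] add [hkvk,ajnas] -> 6 lines: dxeho aqgql hkvk ajnas afgd ywvf
Hunk 3: at line 1 remove [aqgql,hkvk] add [xrv] -> 5 lines: dxeho xrv ajnas afgd ywvf
Hunk 4: at line 1 remove [xrv,ajnas] add [jiv] -> 4 lines: dxeho jiv afgd ywvf
Hunk 5: at line 1 remove [jiv] add [mnwth,rfan] -> 5 lines: dxeho mnwth rfan afgd ywvf
Hunk 6: at line 1 remove [rfan] add [ggj] -> 5 lines: dxeho mnwth ggj afgd ywvf
Hunk 7: at line 2 remove [ggj,afgd] add [jhj,iujxd] -> 5 lines: dxeho mnwth jhj iujxd ywvf
Final line count: 5

Answer: 5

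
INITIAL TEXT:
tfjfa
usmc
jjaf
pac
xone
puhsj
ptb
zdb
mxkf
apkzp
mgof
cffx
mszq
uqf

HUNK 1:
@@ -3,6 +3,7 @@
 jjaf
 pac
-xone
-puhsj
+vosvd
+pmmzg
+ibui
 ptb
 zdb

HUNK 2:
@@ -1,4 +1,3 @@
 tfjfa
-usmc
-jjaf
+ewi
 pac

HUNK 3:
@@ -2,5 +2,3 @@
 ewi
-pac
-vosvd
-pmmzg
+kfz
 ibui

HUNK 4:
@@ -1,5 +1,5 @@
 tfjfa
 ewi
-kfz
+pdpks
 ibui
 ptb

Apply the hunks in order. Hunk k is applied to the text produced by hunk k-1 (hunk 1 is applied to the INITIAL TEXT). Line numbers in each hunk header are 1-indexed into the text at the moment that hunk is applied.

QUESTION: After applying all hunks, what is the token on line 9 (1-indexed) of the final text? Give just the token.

Hunk 1: at line 3 remove [xone,puhsj] add [vosvd,pmmzg,ibui] -> 15 lines: tfjfa usmc jjaf pac vosvd pmmzg ibui ptb zdb mxkf apkzp mgof cffx mszq uqf
Hunk 2: at line 1 remove [usmc,jjaf] add [ewi] -> 14 lines: tfjfa ewi pac vosvd pmmzg ibui ptb zdb mxkf apkzp mgof cffx mszq uqf
Hunk 3: at line 2 remove [pac,vosvd,pmmzg] add [kfz] -> 12 lines: tfjfa ewi kfz ibui ptb zdb mxkf apkzp mgof cffx mszq uqf
Hunk 4: at line 1 remove [kfz] add [pdpks] -> 12 lines: tfjfa ewi pdpks ibui ptb zdb mxkf apkzp mgof cffx mszq uqf
Final line 9: mgof

Answer: mgof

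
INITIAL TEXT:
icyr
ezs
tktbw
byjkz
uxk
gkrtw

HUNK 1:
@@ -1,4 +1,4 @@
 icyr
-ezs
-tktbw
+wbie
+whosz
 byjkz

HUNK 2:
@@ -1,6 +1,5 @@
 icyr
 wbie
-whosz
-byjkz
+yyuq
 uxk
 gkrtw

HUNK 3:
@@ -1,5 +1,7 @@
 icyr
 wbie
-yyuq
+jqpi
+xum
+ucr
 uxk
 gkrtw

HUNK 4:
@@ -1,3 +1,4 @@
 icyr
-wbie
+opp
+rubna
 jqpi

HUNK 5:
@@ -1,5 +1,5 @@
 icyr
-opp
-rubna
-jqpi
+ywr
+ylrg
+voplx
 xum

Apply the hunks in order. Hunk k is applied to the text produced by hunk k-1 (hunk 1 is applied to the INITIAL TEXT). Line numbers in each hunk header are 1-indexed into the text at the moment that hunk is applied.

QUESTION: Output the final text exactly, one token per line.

Hunk 1: at line 1 remove [ezs,tktbw] add [wbie,whosz] -> 6 lines: icyr wbie whosz byjkz uxk gkrtw
Hunk 2: at line 1 remove [whosz,byjkz] add [yyuq] -> 5 lines: icyr wbie yyuq uxk gkrtw
Hunk 3: at line 1 remove [yyuq] add [jqpi,xum,ucr] -> 7 lines: icyr wbie jqpi xum ucr uxk gkrtw
Hunk 4: at line 1 remove [wbie] add [opp,rubna] -> 8 lines: icyr opp rubna jqpi xum ucr uxk gkrtw
Hunk 5: at line 1 remove [opp,rubna,jqpi] add [ywr,ylrg,voplx] -> 8 lines: icyr ywr ylrg voplx xum ucr uxk gkrtw

Answer: icyr
ywr
ylrg
voplx
xum
ucr
uxk
gkrtw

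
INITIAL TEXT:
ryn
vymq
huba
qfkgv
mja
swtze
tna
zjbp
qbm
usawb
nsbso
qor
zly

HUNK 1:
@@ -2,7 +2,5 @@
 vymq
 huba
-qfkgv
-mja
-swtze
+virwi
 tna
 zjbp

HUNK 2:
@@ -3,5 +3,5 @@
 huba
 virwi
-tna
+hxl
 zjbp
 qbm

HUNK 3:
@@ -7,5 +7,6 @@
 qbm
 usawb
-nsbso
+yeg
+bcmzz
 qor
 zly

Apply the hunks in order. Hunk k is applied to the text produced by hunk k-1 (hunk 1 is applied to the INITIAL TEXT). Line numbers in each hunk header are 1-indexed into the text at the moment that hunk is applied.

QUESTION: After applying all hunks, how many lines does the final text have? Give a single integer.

Hunk 1: at line 2 remove [qfkgv,mja,swtze] add [virwi] -> 11 lines: ryn vymq huba virwi tna zjbp qbm usawb nsbso qor zly
Hunk 2: at line 3 remove [tna] add [hxl] -> 11 lines: ryn vymq huba virwi hxl zjbp qbm usawb nsbso qor zly
Hunk 3: at line 7 remove [nsbso] add [yeg,bcmzz] -> 12 lines: ryn vymq huba virwi hxl zjbp qbm usawb yeg bcmzz qor zly
Final line count: 12

Answer: 12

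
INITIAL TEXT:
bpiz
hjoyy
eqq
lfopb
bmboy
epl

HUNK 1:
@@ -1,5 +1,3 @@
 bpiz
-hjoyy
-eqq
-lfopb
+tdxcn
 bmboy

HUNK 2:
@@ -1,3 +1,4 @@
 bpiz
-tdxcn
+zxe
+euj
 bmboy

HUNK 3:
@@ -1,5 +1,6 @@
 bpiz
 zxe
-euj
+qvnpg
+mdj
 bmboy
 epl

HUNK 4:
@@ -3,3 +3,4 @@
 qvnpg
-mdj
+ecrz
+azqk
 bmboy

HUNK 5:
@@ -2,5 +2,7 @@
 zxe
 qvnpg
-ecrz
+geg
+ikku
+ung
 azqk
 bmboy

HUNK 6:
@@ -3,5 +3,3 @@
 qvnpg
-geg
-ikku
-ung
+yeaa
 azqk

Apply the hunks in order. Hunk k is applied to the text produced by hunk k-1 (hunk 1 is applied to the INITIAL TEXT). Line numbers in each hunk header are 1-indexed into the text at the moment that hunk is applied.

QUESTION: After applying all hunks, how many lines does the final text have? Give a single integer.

Hunk 1: at line 1 remove [hjoyy,eqq,lfopb] add [tdxcn] -> 4 lines: bpiz tdxcn bmboy epl
Hunk 2: at line 1 remove [tdxcn] add [zxe,euj] -> 5 lines: bpiz zxe euj bmboy epl
Hunk 3: at line 1 remove [euj] add [qvnpg,mdj] -> 6 lines: bpiz zxe qvnpg mdj bmboy epl
Hunk 4: at line 3 remove [mdj] add [ecrz,azqk] -> 7 lines: bpiz zxe qvnpg ecrz azqk bmboy epl
Hunk 5: at line 2 remove [ecrz] add [geg,ikku,ung] -> 9 lines: bpiz zxe qvnpg geg ikku ung azqk bmboy epl
Hunk 6: at line 3 remove [geg,ikku,ung] add [yeaa] -> 7 lines: bpiz zxe qvnpg yeaa azqk bmboy epl
Final line count: 7

Answer: 7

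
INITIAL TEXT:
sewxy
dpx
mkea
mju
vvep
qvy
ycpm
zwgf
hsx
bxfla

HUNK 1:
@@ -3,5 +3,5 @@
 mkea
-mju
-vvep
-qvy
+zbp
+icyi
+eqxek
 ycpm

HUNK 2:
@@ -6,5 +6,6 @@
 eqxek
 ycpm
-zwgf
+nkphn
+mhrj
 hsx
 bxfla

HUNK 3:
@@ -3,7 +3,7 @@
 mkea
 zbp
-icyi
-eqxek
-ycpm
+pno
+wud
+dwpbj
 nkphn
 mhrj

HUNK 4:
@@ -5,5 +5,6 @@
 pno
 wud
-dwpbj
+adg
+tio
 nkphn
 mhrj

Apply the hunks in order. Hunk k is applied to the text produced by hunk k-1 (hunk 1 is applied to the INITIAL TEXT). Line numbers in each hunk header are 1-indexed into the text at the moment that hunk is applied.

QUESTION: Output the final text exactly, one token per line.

Hunk 1: at line 3 remove [mju,vvep,qvy] add [zbp,icyi,eqxek] -> 10 lines: sewxy dpx mkea zbp icyi eqxek ycpm zwgf hsx bxfla
Hunk 2: at line 6 remove [zwgf] add [nkphn,mhrj] -> 11 lines: sewxy dpx mkea zbp icyi eqxek ycpm nkphn mhrj hsx bxfla
Hunk 3: at line 3 remove [icyi,eqxek,ycpm] add [pno,wud,dwpbj] -> 11 lines: sewxy dpx mkea zbp pno wud dwpbj nkphn mhrj hsx bxfla
Hunk 4: at line 5 remove [dwpbj] add [adg,tio] -> 12 lines: sewxy dpx mkea zbp pno wud adg tio nkphn mhrj hsx bxfla

Answer: sewxy
dpx
mkea
zbp
pno
wud
adg
tio
nkphn
mhrj
hsx
bxfla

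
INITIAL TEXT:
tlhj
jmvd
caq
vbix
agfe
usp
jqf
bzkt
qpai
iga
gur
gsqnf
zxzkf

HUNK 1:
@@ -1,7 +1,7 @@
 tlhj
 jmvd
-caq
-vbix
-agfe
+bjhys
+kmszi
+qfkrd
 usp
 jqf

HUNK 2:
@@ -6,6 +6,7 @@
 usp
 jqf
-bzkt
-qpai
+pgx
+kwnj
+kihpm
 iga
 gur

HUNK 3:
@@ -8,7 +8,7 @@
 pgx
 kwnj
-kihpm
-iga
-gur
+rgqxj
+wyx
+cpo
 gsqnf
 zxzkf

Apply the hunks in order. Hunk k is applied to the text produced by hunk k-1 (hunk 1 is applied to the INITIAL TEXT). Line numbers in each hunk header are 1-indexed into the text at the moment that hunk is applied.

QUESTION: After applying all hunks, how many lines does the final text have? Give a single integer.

Answer: 14

Derivation:
Hunk 1: at line 1 remove [caq,vbix,agfe] add [bjhys,kmszi,qfkrd] -> 13 lines: tlhj jmvd bjhys kmszi qfkrd usp jqf bzkt qpai iga gur gsqnf zxzkf
Hunk 2: at line 6 remove [bzkt,qpai] add [pgx,kwnj,kihpm] -> 14 lines: tlhj jmvd bjhys kmszi qfkrd usp jqf pgx kwnj kihpm iga gur gsqnf zxzkf
Hunk 3: at line 8 remove [kihpm,iga,gur] add [rgqxj,wyx,cpo] -> 14 lines: tlhj jmvd bjhys kmszi qfkrd usp jqf pgx kwnj rgqxj wyx cpo gsqnf zxzkf
Final line count: 14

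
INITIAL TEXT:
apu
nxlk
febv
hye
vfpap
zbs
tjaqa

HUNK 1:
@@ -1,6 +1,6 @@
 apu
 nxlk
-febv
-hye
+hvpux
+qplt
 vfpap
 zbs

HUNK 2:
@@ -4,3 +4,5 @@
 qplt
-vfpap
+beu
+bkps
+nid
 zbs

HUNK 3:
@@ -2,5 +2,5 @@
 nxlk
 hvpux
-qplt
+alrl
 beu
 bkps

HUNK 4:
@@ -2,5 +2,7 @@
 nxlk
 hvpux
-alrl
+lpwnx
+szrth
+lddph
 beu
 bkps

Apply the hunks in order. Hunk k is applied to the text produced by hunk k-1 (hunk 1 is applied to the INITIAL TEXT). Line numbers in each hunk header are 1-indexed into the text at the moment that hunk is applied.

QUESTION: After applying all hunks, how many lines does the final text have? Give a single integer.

Answer: 11

Derivation:
Hunk 1: at line 1 remove [febv,hye] add [hvpux,qplt] -> 7 lines: apu nxlk hvpux qplt vfpap zbs tjaqa
Hunk 2: at line 4 remove [vfpap] add [beu,bkps,nid] -> 9 lines: apu nxlk hvpux qplt beu bkps nid zbs tjaqa
Hunk 3: at line 2 remove [qplt] add [alrl] -> 9 lines: apu nxlk hvpux alrl beu bkps nid zbs tjaqa
Hunk 4: at line 2 remove [alrl] add [lpwnx,szrth,lddph] -> 11 lines: apu nxlk hvpux lpwnx szrth lddph beu bkps nid zbs tjaqa
Final line count: 11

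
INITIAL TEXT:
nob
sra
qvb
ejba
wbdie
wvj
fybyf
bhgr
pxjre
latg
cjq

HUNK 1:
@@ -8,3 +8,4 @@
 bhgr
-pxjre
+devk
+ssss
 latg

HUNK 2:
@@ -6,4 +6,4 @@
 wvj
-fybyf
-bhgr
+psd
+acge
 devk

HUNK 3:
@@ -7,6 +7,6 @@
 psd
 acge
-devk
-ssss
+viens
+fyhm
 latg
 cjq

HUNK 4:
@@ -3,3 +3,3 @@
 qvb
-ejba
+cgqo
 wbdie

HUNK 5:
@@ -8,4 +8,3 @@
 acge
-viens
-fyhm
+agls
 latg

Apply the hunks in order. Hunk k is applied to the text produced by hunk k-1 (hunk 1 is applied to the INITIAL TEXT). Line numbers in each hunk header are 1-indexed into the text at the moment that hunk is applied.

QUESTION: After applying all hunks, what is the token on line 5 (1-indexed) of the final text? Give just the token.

Answer: wbdie

Derivation:
Hunk 1: at line 8 remove [pxjre] add [devk,ssss] -> 12 lines: nob sra qvb ejba wbdie wvj fybyf bhgr devk ssss latg cjq
Hunk 2: at line 6 remove [fybyf,bhgr] add [psd,acge] -> 12 lines: nob sra qvb ejba wbdie wvj psd acge devk ssss latg cjq
Hunk 3: at line 7 remove [devk,ssss] add [viens,fyhm] -> 12 lines: nob sra qvb ejba wbdie wvj psd acge viens fyhm latg cjq
Hunk 4: at line 3 remove [ejba] add [cgqo] -> 12 lines: nob sra qvb cgqo wbdie wvj psd acge viens fyhm latg cjq
Hunk 5: at line 8 remove [viens,fyhm] add [agls] -> 11 lines: nob sra qvb cgqo wbdie wvj psd acge agls latg cjq
Final line 5: wbdie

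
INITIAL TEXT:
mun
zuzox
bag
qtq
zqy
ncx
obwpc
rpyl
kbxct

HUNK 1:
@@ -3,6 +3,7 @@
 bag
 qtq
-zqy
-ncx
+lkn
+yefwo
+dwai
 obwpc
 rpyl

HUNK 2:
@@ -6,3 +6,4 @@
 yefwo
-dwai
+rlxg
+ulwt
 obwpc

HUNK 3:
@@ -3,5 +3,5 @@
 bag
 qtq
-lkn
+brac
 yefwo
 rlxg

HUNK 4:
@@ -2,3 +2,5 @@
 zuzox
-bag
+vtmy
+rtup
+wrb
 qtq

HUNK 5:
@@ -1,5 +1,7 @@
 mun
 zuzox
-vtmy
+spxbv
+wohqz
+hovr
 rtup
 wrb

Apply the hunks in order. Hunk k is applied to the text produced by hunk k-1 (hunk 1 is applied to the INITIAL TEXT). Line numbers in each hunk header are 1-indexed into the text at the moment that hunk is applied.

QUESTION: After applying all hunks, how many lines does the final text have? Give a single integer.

Answer: 15

Derivation:
Hunk 1: at line 3 remove [zqy,ncx] add [lkn,yefwo,dwai] -> 10 lines: mun zuzox bag qtq lkn yefwo dwai obwpc rpyl kbxct
Hunk 2: at line 6 remove [dwai] add [rlxg,ulwt] -> 11 lines: mun zuzox bag qtq lkn yefwo rlxg ulwt obwpc rpyl kbxct
Hunk 3: at line 3 remove [lkn] add [brac] -> 11 lines: mun zuzox bag qtq brac yefwo rlxg ulwt obwpc rpyl kbxct
Hunk 4: at line 2 remove [bag] add [vtmy,rtup,wrb] -> 13 lines: mun zuzox vtmy rtup wrb qtq brac yefwo rlxg ulwt obwpc rpyl kbxct
Hunk 5: at line 1 remove [vtmy] add [spxbv,wohqz,hovr] -> 15 lines: mun zuzox spxbv wohqz hovr rtup wrb qtq brac yefwo rlxg ulwt obwpc rpyl kbxct
Final line count: 15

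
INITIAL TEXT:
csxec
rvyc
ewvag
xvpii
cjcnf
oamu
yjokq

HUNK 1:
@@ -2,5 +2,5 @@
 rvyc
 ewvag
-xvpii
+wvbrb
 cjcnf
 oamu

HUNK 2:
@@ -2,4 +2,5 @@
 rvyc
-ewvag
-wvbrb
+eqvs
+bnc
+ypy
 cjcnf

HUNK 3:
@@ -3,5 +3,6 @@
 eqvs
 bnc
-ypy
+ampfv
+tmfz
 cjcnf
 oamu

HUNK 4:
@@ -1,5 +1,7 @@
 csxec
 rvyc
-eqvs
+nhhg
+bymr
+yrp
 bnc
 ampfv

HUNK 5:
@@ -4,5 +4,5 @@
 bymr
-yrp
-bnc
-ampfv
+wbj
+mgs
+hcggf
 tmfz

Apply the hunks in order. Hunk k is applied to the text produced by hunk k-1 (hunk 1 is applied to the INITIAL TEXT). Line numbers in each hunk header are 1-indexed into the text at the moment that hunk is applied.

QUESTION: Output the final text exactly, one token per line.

Hunk 1: at line 2 remove [xvpii] add [wvbrb] -> 7 lines: csxec rvyc ewvag wvbrb cjcnf oamu yjokq
Hunk 2: at line 2 remove [ewvag,wvbrb] add [eqvs,bnc,ypy] -> 8 lines: csxec rvyc eqvs bnc ypy cjcnf oamu yjokq
Hunk 3: at line 3 remove [ypy] add [ampfv,tmfz] -> 9 lines: csxec rvyc eqvs bnc ampfv tmfz cjcnf oamu yjokq
Hunk 4: at line 1 remove [eqvs] add [nhhg,bymr,yrp] -> 11 lines: csxec rvyc nhhg bymr yrp bnc ampfv tmfz cjcnf oamu yjokq
Hunk 5: at line 4 remove [yrp,bnc,ampfv] add [wbj,mgs,hcggf] -> 11 lines: csxec rvyc nhhg bymr wbj mgs hcggf tmfz cjcnf oamu yjokq

Answer: csxec
rvyc
nhhg
bymr
wbj
mgs
hcggf
tmfz
cjcnf
oamu
yjokq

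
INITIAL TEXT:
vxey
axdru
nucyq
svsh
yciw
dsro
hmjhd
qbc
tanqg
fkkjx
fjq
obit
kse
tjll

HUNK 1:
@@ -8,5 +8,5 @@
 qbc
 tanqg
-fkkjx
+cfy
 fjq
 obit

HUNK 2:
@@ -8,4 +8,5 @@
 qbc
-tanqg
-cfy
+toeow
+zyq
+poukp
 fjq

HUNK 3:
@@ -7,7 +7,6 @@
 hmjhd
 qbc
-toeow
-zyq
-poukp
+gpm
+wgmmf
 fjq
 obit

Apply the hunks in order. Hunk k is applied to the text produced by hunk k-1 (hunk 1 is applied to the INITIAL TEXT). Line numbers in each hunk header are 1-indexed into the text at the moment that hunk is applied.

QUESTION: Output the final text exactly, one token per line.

Hunk 1: at line 8 remove [fkkjx] add [cfy] -> 14 lines: vxey axdru nucyq svsh yciw dsro hmjhd qbc tanqg cfy fjq obit kse tjll
Hunk 2: at line 8 remove [tanqg,cfy] add [toeow,zyq,poukp] -> 15 lines: vxey axdru nucyq svsh yciw dsro hmjhd qbc toeow zyq poukp fjq obit kse tjll
Hunk 3: at line 7 remove [toeow,zyq,poukp] add [gpm,wgmmf] -> 14 lines: vxey axdru nucyq svsh yciw dsro hmjhd qbc gpm wgmmf fjq obit kse tjll

Answer: vxey
axdru
nucyq
svsh
yciw
dsro
hmjhd
qbc
gpm
wgmmf
fjq
obit
kse
tjll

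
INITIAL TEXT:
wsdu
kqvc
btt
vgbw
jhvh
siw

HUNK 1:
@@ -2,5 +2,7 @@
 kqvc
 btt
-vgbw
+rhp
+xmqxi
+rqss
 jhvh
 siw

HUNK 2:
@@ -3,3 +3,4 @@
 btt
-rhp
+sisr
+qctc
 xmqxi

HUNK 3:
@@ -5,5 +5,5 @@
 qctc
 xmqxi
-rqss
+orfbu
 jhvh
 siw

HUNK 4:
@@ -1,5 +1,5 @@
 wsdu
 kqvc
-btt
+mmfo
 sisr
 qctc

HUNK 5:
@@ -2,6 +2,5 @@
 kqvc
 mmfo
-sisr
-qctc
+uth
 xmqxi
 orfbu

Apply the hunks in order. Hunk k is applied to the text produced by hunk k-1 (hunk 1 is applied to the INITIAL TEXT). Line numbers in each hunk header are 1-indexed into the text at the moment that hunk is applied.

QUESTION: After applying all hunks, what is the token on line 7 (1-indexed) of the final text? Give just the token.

Answer: jhvh

Derivation:
Hunk 1: at line 2 remove [vgbw] add [rhp,xmqxi,rqss] -> 8 lines: wsdu kqvc btt rhp xmqxi rqss jhvh siw
Hunk 2: at line 3 remove [rhp] add [sisr,qctc] -> 9 lines: wsdu kqvc btt sisr qctc xmqxi rqss jhvh siw
Hunk 3: at line 5 remove [rqss] add [orfbu] -> 9 lines: wsdu kqvc btt sisr qctc xmqxi orfbu jhvh siw
Hunk 4: at line 1 remove [btt] add [mmfo] -> 9 lines: wsdu kqvc mmfo sisr qctc xmqxi orfbu jhvh siw
Hunk 5: at line 2 remove [sisr,qctc] add [uth] -> 8 lines: wsdu kqvc mmfo uth xmqxi orfbu jhvh siw
Final line 7: jhvh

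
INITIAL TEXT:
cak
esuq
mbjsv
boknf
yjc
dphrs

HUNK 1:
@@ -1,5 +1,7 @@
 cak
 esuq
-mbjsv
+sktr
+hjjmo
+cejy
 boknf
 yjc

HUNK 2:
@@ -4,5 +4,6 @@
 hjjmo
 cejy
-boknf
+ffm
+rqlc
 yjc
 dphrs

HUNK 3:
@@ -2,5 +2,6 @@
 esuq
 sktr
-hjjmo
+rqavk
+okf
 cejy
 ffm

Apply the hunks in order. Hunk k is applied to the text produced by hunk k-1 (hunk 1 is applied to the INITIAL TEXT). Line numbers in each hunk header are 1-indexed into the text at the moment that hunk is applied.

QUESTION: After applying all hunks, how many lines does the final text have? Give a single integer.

Answer: 10

Derivation:
Hunk 1: at line 1 remove [mbjsv] add [sktr,hjjmo,cejy] -> 8 lines: cak esuq sktr hjjmo cejy boknf yjc dphrs
Hunk 2: at line 4 remove [boknf] add [ffm,rqlc] -> 9 lines: cak esuq sktr hjjmo cejy ffm rqlc yjc dphrs
Hunk 3: at line 2 remove [hjjmo] add [rqavk,okf] -> 10 lines: cak esuq sktr rqavk okf cejy ffm rqlc yjc dphrs
Final line count: 10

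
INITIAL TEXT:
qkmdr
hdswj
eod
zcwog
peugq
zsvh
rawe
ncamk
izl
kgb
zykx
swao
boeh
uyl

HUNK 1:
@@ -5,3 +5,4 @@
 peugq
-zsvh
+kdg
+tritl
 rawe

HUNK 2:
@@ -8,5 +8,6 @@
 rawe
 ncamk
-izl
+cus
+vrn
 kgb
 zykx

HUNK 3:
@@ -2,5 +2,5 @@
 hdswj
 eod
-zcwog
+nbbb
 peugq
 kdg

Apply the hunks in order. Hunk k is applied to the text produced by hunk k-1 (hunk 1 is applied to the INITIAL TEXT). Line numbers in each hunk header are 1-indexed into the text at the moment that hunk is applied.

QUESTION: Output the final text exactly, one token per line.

Hunk 1: at line 5 remove [zsvh] add [kdg,tritl] -> 15 lines: qkmdr hdswj eod zcwog peugq kdg tritl rawe ncamk izl kgb zykx swao boeh uyl
Hunk 2: at line 8 remove [izl] add [cus,vrn] -> 16 lines: qkmdr hdswj eod zcwog peugq kdg tritl rawe ncamk cus vrn kgb zykx swao boeh uyl
Hunk 3: at line 2 remove [zcwog] add [nbbb] -> 16 lines: qkmdr hdswj eod nbbb peugq kdg tritl rawe ncamk cus vrn kgb zykx swao boeh uyl

Answer: qkmdr
hdswj
eod
nbbb
peugq
kdg
tritl
rawe
ncamk
cus
vrn
kgb
zykx
swao
boeh
uyl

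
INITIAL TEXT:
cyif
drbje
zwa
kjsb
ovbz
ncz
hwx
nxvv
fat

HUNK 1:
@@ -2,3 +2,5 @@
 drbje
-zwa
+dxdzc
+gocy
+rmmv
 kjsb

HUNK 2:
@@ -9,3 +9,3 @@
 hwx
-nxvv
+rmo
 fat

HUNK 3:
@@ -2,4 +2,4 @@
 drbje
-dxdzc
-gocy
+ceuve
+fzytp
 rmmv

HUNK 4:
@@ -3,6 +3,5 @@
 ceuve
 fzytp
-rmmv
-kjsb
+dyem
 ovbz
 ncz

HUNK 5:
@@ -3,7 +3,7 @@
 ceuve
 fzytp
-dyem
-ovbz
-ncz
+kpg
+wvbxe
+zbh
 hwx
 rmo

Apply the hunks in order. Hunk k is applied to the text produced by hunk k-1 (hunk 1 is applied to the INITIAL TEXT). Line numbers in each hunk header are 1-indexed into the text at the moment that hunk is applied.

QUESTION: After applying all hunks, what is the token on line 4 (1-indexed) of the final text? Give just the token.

Answer: fzytp

Derivation:
Hunk 1: at line 2 remove [zwa] add [dxdzc,gocy,rmmv] -> 11 lines: cyif drbje dxdzc gocy rmmv kjsb ovbz ncz hwx nxvv fat
Hunk 2: at line 9 remove [nxvv] add [rmo] -> 11 lines: cyif drbje dxdzc gocy rmmv kjsb ovbz ncz hwx rmo fat
Hunk 3: at line 2 remove [dxdzc,gocy] add [ceuve,fzytp] -> 11 lines: cyif drbje ceuve fzytp rmmv kjsb ovbz ncz hwx rmo fat
Hunk 4: at line 3 remove [rmmv,kjsb] add [dyem] -> 10 lines: cyif drbje ceuve fzytp dyem ovbz ncz hwx rmo fat
Hunk 5: at line 3 remove [dyem,ovbz,ncz] add [kpg,wvbxe,zbh] -> 10 lines: cyif drbje ceuve fzytp kpg wvbxe zbh hwx rmo fat
Final line 4: fzytp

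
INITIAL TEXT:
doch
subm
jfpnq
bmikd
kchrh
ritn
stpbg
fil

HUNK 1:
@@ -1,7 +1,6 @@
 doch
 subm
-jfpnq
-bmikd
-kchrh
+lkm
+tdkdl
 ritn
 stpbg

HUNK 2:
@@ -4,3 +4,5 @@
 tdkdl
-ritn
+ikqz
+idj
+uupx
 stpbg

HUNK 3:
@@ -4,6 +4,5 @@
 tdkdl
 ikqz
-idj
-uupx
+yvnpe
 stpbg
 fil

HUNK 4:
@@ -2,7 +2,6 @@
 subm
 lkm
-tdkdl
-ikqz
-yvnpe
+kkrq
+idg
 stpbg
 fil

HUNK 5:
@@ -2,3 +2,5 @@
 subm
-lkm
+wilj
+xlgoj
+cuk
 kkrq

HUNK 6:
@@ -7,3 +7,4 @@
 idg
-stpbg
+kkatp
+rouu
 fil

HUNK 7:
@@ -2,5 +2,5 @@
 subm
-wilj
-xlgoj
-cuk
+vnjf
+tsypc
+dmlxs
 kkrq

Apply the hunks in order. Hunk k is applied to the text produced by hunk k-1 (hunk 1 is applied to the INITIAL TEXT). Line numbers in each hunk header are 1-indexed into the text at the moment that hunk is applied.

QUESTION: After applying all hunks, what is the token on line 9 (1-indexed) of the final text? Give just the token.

Answer: rouu

Derivation:
Hunk 1: at line 1 remove [jfpnq,bmikd,kchrh] add [lkm,tdkdl] -> 7 lines: doch subm lkm tdkdl ritn stpbg fil
Hunk 2: at line 4 remove [ritn] add [ikqz,idj,uupx] -> 9 lines: doch subm lkm tdkdl ikqz idj uupx stpbg fil
Hunk 3: at line 4 remove [idj,uupx] add [yvnpe] -> 8 lines: doch subm lkm tdkdl ikqz yvnpe stpbg fil
Hunk 4: at line 2 remove [tdkdl,ikqz,yvnpe] add [kkrq,idg] -> 7 lines: doch subm lkm kkrq idg stpbg fil
Hunk 5: at line 2 remove [lkm] add [wilj,xlgoj,cuk] -> 9 lines: doch subm wilj xlgoj cuk kkrq idg stpbg fil
Hunk 6: at line 7 remove [stpbg] add [kkatp,rouu] -> 10 lines: doch subm wilj xlgoj cuk kkrq idg kkatp rouu fil
Hunk 7: at line 2 remove [wilj,xlgoj,cuk] add [vnjf,tsypc,dmlxs] -> 10 lines: doch subm vnjf tsypc dmlxs kkrq idg kkatp rouu fil
Final line 9: rouu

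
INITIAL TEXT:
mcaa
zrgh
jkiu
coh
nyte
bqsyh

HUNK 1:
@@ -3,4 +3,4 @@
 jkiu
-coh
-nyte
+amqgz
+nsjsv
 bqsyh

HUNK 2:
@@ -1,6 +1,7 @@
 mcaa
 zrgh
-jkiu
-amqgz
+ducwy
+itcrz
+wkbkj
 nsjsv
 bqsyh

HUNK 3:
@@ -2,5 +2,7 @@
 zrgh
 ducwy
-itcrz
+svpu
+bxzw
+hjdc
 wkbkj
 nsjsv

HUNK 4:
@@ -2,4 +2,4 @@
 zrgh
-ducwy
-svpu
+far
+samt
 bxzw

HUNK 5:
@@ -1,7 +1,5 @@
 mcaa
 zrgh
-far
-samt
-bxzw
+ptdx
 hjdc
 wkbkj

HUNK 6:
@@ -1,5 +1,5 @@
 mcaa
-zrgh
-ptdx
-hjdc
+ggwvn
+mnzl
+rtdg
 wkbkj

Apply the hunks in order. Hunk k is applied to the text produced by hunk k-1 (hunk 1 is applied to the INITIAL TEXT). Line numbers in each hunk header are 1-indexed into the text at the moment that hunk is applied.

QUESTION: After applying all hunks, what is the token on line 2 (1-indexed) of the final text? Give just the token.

Answer: ggwvn

Derivation:
Hunk 1: at line 3 remove [coh,nyte] add [amqgz,nsjsv] -> 6 lines: mcaa zrgh jkiu amqgz nsjsv bqsyh
Hunk 2: at line 1 remove [jkiu,amqgz] add [ducwy,itcrz,wkbkj] -> 7 lines: mcaa zrgh ducwy itcrz wkbkj nsjsv bqsyh
Hunk 3: at line 2 remove [itcrz] add [svpu,bxzw,hjdc] -> 9 lines: mcaa zrgh ducwy svpu bxzw hjdc wkbkj nsjsv bqsyh
Hunk 4: at line 2 remove [ducwy,svpu] add [far,samt] -> 9 lines: mcaa zrgh far samt bxzw hjdc wkbkj nsjsv bqsyh
Hunk 5: at line 1 remove [far,samt,bxzw] add [ptdx] -> 7 lines: mcaa zrgh ptdx hjdc wkbkj nsjsv bqsyh
Hunk 6: at line 1 remove [zrgh,ptdx,hjdc] add [ggwvn,mnzl,rtdg] -> 7 lines: mcaa ggwvn mnzl rtdg wkbkj nsjsv bqsyh
Final line 2: ggwvn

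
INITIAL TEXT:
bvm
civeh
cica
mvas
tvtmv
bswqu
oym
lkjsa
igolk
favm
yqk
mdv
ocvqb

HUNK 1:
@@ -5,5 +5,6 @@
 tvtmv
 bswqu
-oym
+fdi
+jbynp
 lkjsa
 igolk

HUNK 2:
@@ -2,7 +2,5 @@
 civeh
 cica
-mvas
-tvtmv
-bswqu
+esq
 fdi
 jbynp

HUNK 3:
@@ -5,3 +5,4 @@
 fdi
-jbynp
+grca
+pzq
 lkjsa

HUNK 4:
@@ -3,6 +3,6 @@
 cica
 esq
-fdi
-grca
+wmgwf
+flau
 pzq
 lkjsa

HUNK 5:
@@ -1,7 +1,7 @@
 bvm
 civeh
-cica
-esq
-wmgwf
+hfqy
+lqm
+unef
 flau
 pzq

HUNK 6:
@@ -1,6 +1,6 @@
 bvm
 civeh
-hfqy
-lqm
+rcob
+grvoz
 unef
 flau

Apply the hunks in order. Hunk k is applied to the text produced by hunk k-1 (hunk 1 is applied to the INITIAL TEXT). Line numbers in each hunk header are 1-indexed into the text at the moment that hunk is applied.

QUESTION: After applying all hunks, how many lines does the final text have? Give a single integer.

Answer: 13

Derivation:
Hunk 1: at line 5 remove [oym] add [fdi,jbynp] -> 14 lines: bvm civeh cica mvas tvtmv bswqu fdi jbynp lkjsa igolk favm yqk mdv ocvqb
Hunk 2: at line 2 remove [mvas,tvtmv,bswqu] add [esq] -> 12 lines: bvm civeh cica esq fdi jbynp lkjsa igolk favm yqk mdv ocvqb
Hunk 3: at line 5 remove [jbynp] add [grca,pzq] -> 13 lines: bvm civeh cica esq fdi grca pzq lkjsa igolk favm yqk mdv ocvqb
Hunk 4: at line 3 remove [fdi,grca] add [wmgwf,flau] -> 13 lines: bvm civeh cica esq wmgwf flau pzq lkjsa igolk favm yqk mdv ocvqb
Hunk 5: at line 1 remove [cica,esq,wmgwf] add [hfqy,lqm,unef] -> 13 lines: bvm civeh hfqy lqm unef flau pzq lkjsa igolk favm yqk mdv ocvqb
Hunk 6: at line 1 remove [hfqy,lqm] add [rcob,grvoz] -> 13 lines: bvm civeh rcob grvoz unef flau pzq lkjsa igolk favm yqk mdv ocvqb
Final line count: 13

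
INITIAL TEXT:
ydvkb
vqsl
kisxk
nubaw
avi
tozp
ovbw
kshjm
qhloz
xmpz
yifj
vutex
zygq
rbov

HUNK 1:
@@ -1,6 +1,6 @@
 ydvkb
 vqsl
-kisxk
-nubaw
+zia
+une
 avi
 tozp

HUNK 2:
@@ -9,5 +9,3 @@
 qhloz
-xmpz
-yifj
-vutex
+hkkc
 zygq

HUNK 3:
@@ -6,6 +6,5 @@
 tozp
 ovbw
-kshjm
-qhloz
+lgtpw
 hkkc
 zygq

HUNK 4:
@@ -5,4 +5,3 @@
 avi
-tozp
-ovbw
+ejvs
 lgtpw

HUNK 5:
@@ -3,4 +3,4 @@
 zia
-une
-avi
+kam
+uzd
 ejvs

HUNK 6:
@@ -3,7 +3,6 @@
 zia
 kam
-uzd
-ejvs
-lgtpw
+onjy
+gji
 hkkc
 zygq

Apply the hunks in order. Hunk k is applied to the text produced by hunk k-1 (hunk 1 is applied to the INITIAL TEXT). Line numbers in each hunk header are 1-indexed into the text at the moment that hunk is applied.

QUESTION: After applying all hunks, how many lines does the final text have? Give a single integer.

Answer: 9

Derivation:
Hunk 1: at line 1 remove [kisxk,nubaw] add [zia,une] -> 14 lines: ydvkb vqsl zia une avi tozp ovbw kshjm qhloz xmpz yifj vutex zygq rbov
Hunk 2: at line 9 remove [xmpz,yifj,vutex] add [hkkc] -> 12 lines: ydvkb vqsl zia une avi tozp ovbw kshjm qhloz hkkc zygq rbov
Hunk 3: at line 6 remove [kshjm,qhloz] add [lgtpw] -> 11 lines: ydvkb vqsl zia une avi tozp ovbw lgtpw hkkc zygq rbov
Hunk 4: at line 5 remove [tozp,ovbw] add [ejvs] -> 10 lines: ydvkb vqsl zia une avi ejvs lgtpw hkkc zygq rbov
Hunk 5: at line 3 remove [une,avi] add [kam,uzd] -> 10 lines: ydvkb vqsl zia kam uzd ejvs lgtpw hkkc zygq rbov
Hunk 6: at line 3 remove [uzd,ejvs,lgtpw] add [onjy,gji] -> 9 lines: ydvkb vqsl zia kam onjy gji hkkc zygq rbov
Final line count: 9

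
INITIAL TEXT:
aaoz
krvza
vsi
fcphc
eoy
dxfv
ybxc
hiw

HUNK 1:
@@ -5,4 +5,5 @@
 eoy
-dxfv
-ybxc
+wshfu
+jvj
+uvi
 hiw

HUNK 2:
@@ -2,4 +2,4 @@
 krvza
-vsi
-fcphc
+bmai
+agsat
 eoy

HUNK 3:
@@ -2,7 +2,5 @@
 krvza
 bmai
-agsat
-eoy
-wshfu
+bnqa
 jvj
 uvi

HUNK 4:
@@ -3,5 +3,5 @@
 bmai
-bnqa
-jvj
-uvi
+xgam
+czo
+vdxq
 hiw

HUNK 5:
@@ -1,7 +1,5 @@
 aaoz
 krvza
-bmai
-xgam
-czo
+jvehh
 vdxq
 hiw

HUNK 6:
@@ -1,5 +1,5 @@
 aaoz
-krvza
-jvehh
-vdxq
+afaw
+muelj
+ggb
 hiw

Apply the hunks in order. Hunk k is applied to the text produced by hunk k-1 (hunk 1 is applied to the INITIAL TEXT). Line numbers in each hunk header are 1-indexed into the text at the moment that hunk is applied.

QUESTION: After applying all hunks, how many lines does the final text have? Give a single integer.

Answer: 5

Derivation:
Hunk 1: at line 5 remove [dxfv,ybxc] add [wshfu,jvj,uvi] -> 9 lines: aaoz krvza vsi fcphc eoy wshfu jvj uvi hiw
Hunk 2: at line 2 remove [vsi,fcphc] add [bmai,agsat] -> 9 lines: aaoz krvza bmai agsat eoy wshfu jvj uvi hiw
Hunk 3: at line 2 remove [agsat,eoy,wshfu] add [bnqa] -> 7 lines: aaoz krvza bmai bnqa jvj uvi hiw
Hunk 4: at line 3 remove [bnqa,jvj,uvi] add [xgam,czo,vdxq] -> 7 lines: aaoz krvza bmai xgam czo vdxq hiw
Hunk 5: at line 1 remove [bmai,xgam,czo] add [jvehh] -> 5 lines: aaoz krvza jvehh vdxq hiw
Hunk 6: at line 1 remove [krvza,jvehh,vdxq] add [afaw,muelj,ggb] -> 5 lines: aaoz afaw muelj ggb hiw
Final line count: 5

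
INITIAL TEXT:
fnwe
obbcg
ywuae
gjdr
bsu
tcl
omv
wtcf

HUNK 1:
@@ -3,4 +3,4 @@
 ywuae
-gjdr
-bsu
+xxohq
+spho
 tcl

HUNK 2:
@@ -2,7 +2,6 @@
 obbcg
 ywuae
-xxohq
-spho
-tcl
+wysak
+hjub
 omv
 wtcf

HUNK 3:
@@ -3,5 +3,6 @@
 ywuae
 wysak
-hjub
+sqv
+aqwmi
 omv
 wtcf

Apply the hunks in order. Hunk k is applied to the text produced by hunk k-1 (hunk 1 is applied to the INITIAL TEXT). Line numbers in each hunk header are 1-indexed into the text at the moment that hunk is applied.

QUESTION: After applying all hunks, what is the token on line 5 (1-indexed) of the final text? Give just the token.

Hunk 1: at line 3 remove [gjdr,bsu] add [xxohq,spho] -> 8 lines: fnwe obbcg ywuae xxohq spho tcl omv wtcf
Hunk 2: at line 2 remove [xxohq,spho,tcl] add [wysak,hjub] -> 7 lines: fnwe obbcg ywuae wysak hjub omv wtcf
Hunk 3: at line 3 remove [hjub] add [sqv,aqwmi] -> 8 lines: fnwe obbcg ywuae wysak sqv aqwmi omv wtcf
Final line 5: sqv

Answer: sqv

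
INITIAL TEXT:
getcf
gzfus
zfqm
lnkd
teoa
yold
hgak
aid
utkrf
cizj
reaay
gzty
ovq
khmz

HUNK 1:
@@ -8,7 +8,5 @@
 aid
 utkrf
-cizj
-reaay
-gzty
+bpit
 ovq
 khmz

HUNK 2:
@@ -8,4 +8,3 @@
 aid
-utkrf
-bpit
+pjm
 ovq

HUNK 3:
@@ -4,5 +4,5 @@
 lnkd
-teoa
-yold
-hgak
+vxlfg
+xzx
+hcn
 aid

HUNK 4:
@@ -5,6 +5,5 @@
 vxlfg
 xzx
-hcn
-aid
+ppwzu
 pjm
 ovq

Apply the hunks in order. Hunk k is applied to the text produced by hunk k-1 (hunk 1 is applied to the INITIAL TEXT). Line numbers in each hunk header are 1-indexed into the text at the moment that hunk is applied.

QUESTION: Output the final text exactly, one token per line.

Hunk 1: at line 8 remove [cizj,reaay,gzty] add [bpit] -> 12 lines: getcf gzfus zfqm lnkd teoa yold hgak aid utkrf bpit ovq khmz
Hunk 2: at line 8 remove [utkrf,bpit] add [pjm] -> 11 lines: getcf gzfus zfqm lnkd teoa yold hgak aid pjm ovq khmz
Hunk 3: at line 4 remove [teoa,yold,hgak] add [vxlfg,xzx,hcn] -> 11 lines: getcf gzfus zfqm lnkd vxlfg xzx hcn aid pjm ovq khmz
Hunk 4: at line 5 remove [hcn,aid] add [ppwzu] -> 10 lines: getcf gzfus zfqm lnkd vxlfg xzx ppwzu pjm ovq khmz

Answer: getcf
gzfus
zfqm
lnkd
vxlfg
xzx
ppwzu
pjm
ovq
khmz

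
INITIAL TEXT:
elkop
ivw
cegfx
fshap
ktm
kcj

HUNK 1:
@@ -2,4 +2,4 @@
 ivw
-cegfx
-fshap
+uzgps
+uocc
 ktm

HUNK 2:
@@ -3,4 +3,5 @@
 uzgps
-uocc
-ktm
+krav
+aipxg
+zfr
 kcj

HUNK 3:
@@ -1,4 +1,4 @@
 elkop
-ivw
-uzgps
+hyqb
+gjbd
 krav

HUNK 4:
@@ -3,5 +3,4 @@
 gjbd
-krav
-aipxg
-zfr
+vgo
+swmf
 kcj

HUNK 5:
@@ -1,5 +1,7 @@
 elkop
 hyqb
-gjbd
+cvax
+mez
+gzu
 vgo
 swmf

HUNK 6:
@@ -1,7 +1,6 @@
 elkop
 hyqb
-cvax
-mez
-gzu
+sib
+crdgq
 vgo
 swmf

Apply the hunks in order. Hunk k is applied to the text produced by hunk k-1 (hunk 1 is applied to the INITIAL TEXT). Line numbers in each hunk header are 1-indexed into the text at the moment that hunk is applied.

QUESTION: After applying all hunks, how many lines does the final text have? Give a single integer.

Answer: 7

Derivation:
Hunk 1: at line 2 remove [cegfx,fshap] add [uzgps,uocc] -> 6 lines: elkop ivw uzgps uocc ktm kcj
Hunk 2: at line 3 remove [uocc,ktm] add [krav,aipxg,zfr] -> 7 lines: elkop ivw uzgps krav aipxg zfr kcj
Hunk 3: at line 1 remove [ivw,uzgps] add [hyqb,gjbd] -> 7 lines: elkop hyqb gjbd krav aipxg zfr kcj
Hunk 4: at line 3 remove [krav,aipxg,zfr] add [vgo,swmf] -> 6 lines: elkop hyqb gjbd vgo swmf kcj
Hunk 5: at line 1 remove [gjbd] add [cvax,mez,gzu] -> 8 lines: elkop hyqb cvax mez gzu vgo swmf kcj
Hunk 6: at line 1 remove [cvax,mez,gzu] add [sib,crdgq] -> 7 lines: elkop hyqb sib crdgq vgo swmf kcj
Final line count: 7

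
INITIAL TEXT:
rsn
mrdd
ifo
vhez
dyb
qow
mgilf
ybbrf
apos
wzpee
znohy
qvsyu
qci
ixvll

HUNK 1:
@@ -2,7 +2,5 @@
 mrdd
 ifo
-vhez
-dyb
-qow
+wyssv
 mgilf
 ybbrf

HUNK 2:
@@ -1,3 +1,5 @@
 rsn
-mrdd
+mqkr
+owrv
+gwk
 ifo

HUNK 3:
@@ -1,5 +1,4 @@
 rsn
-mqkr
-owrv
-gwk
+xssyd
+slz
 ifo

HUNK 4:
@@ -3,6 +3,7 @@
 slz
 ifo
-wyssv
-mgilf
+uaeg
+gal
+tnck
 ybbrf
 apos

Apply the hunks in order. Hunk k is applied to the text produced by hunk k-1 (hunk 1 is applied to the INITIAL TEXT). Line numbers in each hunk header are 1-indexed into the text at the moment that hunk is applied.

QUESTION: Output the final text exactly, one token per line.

Hunk 1: at line 2 remove [vhez,dyb,qow] add [wyssv] -> 12 lines: rsn mrdd ifo wyssv mgilf ybbrf apos wzpee znohy qvsyu qci ixvll
Hunk 2: at line 1 remove [mrdd] add [mqkr,owrv,gwk] -> 14 lines: rsn mqkr owrv gwk ifo wyssv mgilf ybbrf apos wzpee znohy qvsyu qci ixvll
Hunk 3: at line 1 remove [mqkr,owrv,gwk] add [xssyd,slz] -> 13 lines: rsn xssyd slz ifo wyssv mgilf ybbrf apos wzpee znohy qvsyu qci ixvll
Hunk 4: at line 3 remove [wyssv,mgilf] add [uaeg,gal,tnck] -> 14 lines: rsn xssyd slz ifo uaeg gal tnck ybbrf apos wzpee znohy qvsyu qci ixvll

Answer: rsn
xssyd
slz
ifo
uaeg
gal
tnck
ybbrf
apos
wzpee
znohy
qvsyu
qci
ixvll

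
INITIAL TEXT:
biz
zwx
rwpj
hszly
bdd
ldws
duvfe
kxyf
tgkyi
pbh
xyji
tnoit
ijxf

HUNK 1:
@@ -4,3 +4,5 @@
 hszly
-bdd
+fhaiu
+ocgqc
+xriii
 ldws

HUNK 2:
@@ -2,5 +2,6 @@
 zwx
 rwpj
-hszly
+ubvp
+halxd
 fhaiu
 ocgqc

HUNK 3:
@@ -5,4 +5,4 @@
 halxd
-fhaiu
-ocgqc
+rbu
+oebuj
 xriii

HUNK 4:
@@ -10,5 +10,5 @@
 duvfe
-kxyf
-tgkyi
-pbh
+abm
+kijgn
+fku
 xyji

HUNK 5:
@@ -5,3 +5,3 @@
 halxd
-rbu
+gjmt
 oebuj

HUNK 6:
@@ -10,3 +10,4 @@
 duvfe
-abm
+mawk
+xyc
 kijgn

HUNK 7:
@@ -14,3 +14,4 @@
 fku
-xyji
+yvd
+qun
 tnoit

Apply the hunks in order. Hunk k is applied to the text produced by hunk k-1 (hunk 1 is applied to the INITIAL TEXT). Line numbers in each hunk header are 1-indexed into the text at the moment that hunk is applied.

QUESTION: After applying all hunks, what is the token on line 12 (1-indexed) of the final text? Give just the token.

Answer: xyc

Derivation:
Hunk 1: at line 4 remove [bdd] add [fhaiu,ocgqc,xriii] -> 15 lines: biz zwx rwpj hszly fhaiu ocgqc xriii ldws duvfe kxyf tgkyi pbh xyji tnoit ijxf
Hunk 2: at line 2 remove [hszly] add [ubvp,halxd] -> 16 lines: biz zwx rwpj ubvp halxd fhaiu ocgqc xriii ldws duvfe kxyf tgkyi pbh xyji tnoit ijxf
Hunk 3: at line 5 remove [fhaiu,ocgqc] add [rbu,oebuj] -> 16 lines: biz zwx rwpj ubvp halxd rbu oebuj xriii ldws duvfe kxyf tgkyi pbh xyji tnoit ijxf
Hunk 4: at line 10 remove [kxyf,tgkyi,pbh] add [abm,kijgn,fku] -> 16 lines: biz zwx rwpj ubvp halxd rbu oebuj xriii ldws duvfe abm kijgn fku xyji tnoit ijxf
Hunk 5: at line 5 remove [rbu] add [gjmt] -> 16 lines: biz zwx rwpj ubvp halxd gjmt oebuj xriii ldws duvfe abm kijgn fku xyji tnoit ijxf
Hunk 6: at line 10 remove [abm] add [mawk,xyc] -> 17 lines: biz zwx rwpj ubvp halxd gjmt oebuj xriii ldws duvfe mawk xyc kijgn fku xyji tnoit ijxf
Hunk 7: at line 14 remove [xyji] add [yvd,qun] -> 18 lines: biz zwx rwpj ubvp halxd gjmt oebuj xriii ldws duvfe mawk xyc kijgn fku yvd qun tnoit ijxf
Final line 12: xyc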